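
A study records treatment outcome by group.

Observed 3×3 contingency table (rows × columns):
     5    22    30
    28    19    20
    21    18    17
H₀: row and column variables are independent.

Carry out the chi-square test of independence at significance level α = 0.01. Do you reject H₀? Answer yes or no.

reject H₀: yes

Row totals [57, 67, 56], col totals [54, 59, 67], n=180
χ² = (5−17.10)²/17.10 + (22−18.68)²/18.68 + (30−21.22)²/21.22 + (28−20.10)²/20.10 + (19−21.96)²/21.96 + (20−24.94)²/24.94 + (21−16.80)²/16.80 + (18−18.36)²/18.36 + (17−20.84)²/20.84 = 19.0352
df = 4
p-value (upper-tail) = 0.00077
At α=0.01: p < α → reject H₀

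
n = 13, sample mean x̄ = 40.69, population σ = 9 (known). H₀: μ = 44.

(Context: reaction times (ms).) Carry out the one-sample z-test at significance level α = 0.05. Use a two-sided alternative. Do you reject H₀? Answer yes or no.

reject H₀: no

SE = σ/√n = 9/√13 = 2.4962
z = (x̄−μ₀)/SE = (40.69−44)/2.4962 = -1.3260
p-value (two-sided) = 0.18483
At α=0.05: p ≥ α → fail to reject H₀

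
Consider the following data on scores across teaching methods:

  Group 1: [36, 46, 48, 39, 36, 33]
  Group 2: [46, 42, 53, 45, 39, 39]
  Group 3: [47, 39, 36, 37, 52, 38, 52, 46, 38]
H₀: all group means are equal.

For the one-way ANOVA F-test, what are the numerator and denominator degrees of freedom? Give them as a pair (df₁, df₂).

degrees of freedom = [2, 18]

k = 3 groups, N = 21 total
df = (k−1, N−k) = (3−1, 21−3) = (2, 18)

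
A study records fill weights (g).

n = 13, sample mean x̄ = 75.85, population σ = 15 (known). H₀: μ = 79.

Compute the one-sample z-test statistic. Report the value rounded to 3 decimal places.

test statistic = -0.757

SE = σ/√n = 15/√13 = 4.1603
z = (x̄−μ₀)/SE = (75.85−79)/4.1603 = -0.7572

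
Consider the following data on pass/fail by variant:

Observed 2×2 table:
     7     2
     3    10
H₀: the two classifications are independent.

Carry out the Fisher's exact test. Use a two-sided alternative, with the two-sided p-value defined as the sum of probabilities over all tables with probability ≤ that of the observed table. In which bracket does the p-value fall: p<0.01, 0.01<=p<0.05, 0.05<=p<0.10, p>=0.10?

p-value bracket: 0.01<=p<0.05

Margins: r₁=9, r₂=13, c₁=10, c₂=12, n=22
p_obs = C(9,7)·C(13,3)/C(22,10); sum pmf over tables with pmf ≤ p_obs
p-value (two-sided) = 0.02742
→ bracket: 0.01<=p<0.05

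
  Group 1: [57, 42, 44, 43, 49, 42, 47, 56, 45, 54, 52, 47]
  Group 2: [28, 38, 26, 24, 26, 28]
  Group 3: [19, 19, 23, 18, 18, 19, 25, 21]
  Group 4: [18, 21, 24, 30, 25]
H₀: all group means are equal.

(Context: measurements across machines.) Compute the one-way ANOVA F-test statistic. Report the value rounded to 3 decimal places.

test statistic = 72.927

Group means [48.17, 28.33, 20.25, 23.60], grand mean 33.161
SSB = Σnᵢ(x̄ᵢ−x̄)² = 4632.494; SSW = ΣΣ(x−x̄ᵢ)² = 571.700
MSB = 4632.494/3 = 1544.1645; MSW = 571.700/27 = 21.1741
F = MSB/MSW = 72.9271
df = (3, 27)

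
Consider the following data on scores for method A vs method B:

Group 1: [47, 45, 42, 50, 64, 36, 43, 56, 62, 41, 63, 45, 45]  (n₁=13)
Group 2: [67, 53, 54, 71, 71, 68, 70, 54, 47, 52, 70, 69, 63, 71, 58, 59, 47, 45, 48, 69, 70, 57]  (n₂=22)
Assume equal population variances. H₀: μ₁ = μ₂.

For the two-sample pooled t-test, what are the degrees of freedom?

degrees of freedom = 33

df = n₁ + n₂ − 2 = 13 + 22 − 2 = 33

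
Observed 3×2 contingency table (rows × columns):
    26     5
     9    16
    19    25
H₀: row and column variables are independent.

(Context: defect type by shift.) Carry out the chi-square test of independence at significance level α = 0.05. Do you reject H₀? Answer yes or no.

reject H₀: yes

Row totals [31, 25, 44], col totals [54, 46], n=100
χ² = (26−16.74)²/16.74 + (5−14.26)²/14.26 + (9−13.50)²/13.50 + (16−11.50)²/11.50 + (19−23.76)²/23.76 + (25−20.24)²/20.24 = 16.4694
df = 2
p-value (upper-tail) = 0.00027
At α=0.05: p < α → reject H₀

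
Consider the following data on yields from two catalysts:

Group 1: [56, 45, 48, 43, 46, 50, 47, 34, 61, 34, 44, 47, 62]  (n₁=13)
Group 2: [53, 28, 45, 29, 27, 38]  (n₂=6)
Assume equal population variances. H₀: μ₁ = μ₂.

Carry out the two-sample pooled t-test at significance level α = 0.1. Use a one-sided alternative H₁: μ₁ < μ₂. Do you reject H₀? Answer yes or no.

reject H₀: no

x̄₁=47.462, s₁=8.550, n₁=13
x̄₂=36.667, s₂=10.633, n₂=6
s_p² = [12·8.550² + 5·10.633²]/17 = 84.8567
SE = √(s_p²·(1/13+1/6)) = 4.5465
t = (47.462−36.667)/4.5465 = 2.3744
df = 17
p-value (one-sided, H₁ less) = 0.98519
At α=0.1: p ≥ α → fail to reject H₀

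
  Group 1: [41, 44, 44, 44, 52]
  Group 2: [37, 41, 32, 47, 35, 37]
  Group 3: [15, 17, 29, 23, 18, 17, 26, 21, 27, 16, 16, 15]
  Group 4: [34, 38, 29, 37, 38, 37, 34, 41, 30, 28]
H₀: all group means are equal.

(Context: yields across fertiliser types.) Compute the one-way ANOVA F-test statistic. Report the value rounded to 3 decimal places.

Group means [45.00, 38.17, 20.00, 34.60], grand mean 31.515
SSB = Σnᵢ(x̄ᵢ−x̄)² = 2861.009; SSW = ΣΣ(x−x̄ᵢ)² = 657.233
MSB = 2861.009/3 = 953.6697; MSW = 657.233/29 = 22.6632
F = MSB/MSW = 42.0801
df = (3, 29)

test statistic = 42.080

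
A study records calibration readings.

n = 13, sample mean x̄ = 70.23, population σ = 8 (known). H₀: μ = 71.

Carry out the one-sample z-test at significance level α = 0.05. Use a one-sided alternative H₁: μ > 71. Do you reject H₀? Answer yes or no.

reject H₀: no

SE = σ/√n = 8/√13 = 2.2188
z = (x̄−μ₀)/SE = (70.23−71)/2.2188 = -0.3470
p-value (one-sided, H₁ greater) = 0.63572
At α=0.05: p ≥ α → fail to reject H₀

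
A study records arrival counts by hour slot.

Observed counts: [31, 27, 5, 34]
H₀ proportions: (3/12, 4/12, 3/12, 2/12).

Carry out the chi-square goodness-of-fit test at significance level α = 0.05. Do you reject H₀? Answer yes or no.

reject H₀: yes

n = 97; E_i = n·p_i = [24.25, 32.33, 24.25, 16.17]
χ² = (31−24.25)²/24.25 + (27−32.33)²/32.33 + (5−24.25)²/24.25 + (34−16.17)²/16.17 = 37.7113
df = 3
p-value (upper-tail) = 0.00000
At α=0.05: p < α → reject H₀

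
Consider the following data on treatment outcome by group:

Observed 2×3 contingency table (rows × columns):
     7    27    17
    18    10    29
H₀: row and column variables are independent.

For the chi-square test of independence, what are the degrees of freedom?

df = (r−1)(c−1) = (2−1)·(3−1) = 2

degrees of freedom = 2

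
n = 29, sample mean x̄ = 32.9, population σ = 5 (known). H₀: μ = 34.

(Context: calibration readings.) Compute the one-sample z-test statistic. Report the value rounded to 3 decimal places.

test statistic = -1.185

SE = σ/√n = 5/√29 = 0.9285
z = (x̄−μ₀)/SE = (32.9−34)/0.9285 = -1.1847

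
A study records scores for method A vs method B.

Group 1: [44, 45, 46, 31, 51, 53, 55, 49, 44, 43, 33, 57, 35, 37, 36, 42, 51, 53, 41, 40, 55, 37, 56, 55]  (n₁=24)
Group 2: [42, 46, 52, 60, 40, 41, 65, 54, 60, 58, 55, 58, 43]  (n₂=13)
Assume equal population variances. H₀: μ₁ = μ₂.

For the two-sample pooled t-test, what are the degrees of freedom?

degrees of freedom = 35

df = n₁ + n₂ − 2 = 24 + 13 − 2 = 35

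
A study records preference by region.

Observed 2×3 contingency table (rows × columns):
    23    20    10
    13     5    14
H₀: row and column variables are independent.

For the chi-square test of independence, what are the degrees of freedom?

degrees of freedom = 2

df = (r−1)(c−1) = (2−1)·(3−1) = 2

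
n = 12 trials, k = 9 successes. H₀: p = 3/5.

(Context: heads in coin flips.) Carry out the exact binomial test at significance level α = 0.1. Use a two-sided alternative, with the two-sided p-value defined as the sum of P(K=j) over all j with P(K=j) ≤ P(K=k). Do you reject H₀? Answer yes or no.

reject H₀: no

Exact binomial: n=12, k=9, p₀=3/5=0.6000
P(X=j) = C(n,j)·p₀^j·(1−p₀)^(n−j); p = Σ P(X=j) over j with P(X=j) ≤ P(X=9)
p-value (two-sided) = 0.38355
At α=0.1: p ≥ α → fail to reject H₀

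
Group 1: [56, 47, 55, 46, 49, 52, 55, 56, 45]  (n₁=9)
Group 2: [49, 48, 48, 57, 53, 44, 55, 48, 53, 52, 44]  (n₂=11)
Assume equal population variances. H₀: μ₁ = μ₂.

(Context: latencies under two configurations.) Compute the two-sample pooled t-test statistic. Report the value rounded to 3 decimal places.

x̄₁=51.222, s₁=4.522, n₁=9
x̄₂=50.091, s₂=4.253, n₂=11
s_p² = [8·4.522² + 10·4.253²]/18 = 19.1369
SE = √(s_p²·(1/9+1/11)) = 1.9662
t = (51.222−50.091)/1.9662 = 0.5754
df = 18

test statistic = 0.575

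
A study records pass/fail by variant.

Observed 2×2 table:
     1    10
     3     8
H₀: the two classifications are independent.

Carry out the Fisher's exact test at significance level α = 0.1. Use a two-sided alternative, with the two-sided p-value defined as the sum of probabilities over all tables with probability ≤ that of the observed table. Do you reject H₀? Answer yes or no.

Margins: r₁=11, r₂=11, c₁=4, c₂=18, n=22
p_obs = C(11,1)·C(11,3)/C(22,4); sum pmf over tables with pmf ≤ p_obs
p-value (two-sided) = 0.58647
At α=0.1: p ≥ α → fail to reject H₀

reject H₀: no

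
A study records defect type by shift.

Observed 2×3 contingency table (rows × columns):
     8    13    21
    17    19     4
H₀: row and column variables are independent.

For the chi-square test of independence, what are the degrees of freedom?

df = (r−1)(c−1) = (2−1)·(3−1) = 2

degrees of freedom = 2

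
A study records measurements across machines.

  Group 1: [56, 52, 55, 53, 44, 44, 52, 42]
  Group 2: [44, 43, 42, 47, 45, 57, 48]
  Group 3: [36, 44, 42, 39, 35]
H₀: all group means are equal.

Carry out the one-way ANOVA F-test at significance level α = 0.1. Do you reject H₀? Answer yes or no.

reject H₀: yes

Group means [49.75, 46.57, 39.20], grand mean 46.000
SSB = Σnᵢ(x̄ᵢ−x̄)² = 345.986; SSW = ΣΣ(x−x̄ᵢ)² = 426.014
MSB = 345.986/2 = 172.9929; MSW = 426.014/17 = 25.0597
F = MSB/MSW = 6.9032
df = (2, 17)
p-value (upper-tail) = 0.00639
At α=0.1: p < α → reject H₀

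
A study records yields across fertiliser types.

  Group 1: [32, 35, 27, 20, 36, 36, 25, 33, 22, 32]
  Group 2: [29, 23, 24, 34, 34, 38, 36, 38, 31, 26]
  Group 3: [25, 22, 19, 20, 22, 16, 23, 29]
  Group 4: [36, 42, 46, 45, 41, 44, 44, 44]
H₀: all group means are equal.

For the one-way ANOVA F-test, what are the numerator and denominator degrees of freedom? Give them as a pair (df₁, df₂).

k = 4 groups, N = 36 total
df = (k−1, N−k) = (4−1, 36−4) = (3, 32)

degrees of freedom = [3, 32]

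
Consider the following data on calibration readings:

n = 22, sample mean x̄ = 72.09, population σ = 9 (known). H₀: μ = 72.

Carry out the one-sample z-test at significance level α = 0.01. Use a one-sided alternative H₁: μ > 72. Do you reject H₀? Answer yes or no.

SE = σ/√n = 9/√22 = 1.9188
z = (x̄−μ₀)/SE = (72.09−72)/1.9188 = 0.0469
p-value (one-sided, H₁ greater) = 0.48129
At α=0.01: p ≥ α → fail to reject H₀

reject H₀: no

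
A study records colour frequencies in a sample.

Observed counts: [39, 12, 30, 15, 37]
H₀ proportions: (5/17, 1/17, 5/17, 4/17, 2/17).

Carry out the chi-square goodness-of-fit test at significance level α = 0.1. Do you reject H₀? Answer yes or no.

reject H₀: yes

n = 133; E_i = n·p_i = [39.12, 7.82, 39.12, 31.29, 15.65]
χ² = (39−39.12)²/39.12 + (12−7.82)²/7.82 + (30−39.12)²/39.12 + (15−31.29)²/31.29 + (37−15.65)²/15.65 = 41.9786
df = 4
p-value (upper-tail) = 0.00000
At α=0.1: p < α → reject H₀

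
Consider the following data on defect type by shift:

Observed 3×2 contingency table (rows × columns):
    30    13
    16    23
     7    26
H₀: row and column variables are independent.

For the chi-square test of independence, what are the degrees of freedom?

degrees of freedom = 2

df = (r−1)(c−1) = (3−1)·(2−1) = 2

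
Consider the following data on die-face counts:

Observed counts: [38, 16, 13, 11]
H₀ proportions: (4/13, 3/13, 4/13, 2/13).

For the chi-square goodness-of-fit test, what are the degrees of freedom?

df = k − 1 = 4 − 1 = 3

degrees of freedom = 3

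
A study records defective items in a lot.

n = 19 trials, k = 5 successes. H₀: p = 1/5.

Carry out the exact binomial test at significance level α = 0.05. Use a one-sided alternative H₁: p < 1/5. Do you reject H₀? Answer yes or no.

reject H₀: no

Exact binomial: n=19, k=5, p₀=1/5=0.2000
P(X≤5) from Σ C(n,i)·p₀^i·(1−p₀)^(n−i)
p-value (one-sided, H₁ less) = 0.83694
At α=0.05: p ≥ α → fail to reject H₀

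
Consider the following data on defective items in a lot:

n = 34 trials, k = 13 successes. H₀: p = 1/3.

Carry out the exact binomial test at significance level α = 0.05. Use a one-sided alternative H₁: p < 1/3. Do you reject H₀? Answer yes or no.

reject H₀: no

Exact binomial: n=34, k=13, p₀=1/3=0.3333
P(X≤13) from Σ C(n,i)·p₀^i·(1−p₀)^(n−i)
p-value (one-sided, H₁ less) = 0.78684
At α=0.05: p ≥ α → fail to reject H₀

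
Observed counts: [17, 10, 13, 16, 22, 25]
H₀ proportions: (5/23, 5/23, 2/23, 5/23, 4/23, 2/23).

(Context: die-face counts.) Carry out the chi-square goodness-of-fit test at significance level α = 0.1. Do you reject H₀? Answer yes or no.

reject H₀: yes

n = 103; E_i = n·p_i = [22.39, 22.39, 8.96, 22.39, 17.91, 8.96]
χ² = (17−22.39)²/22.39 + (10−22.39)²/22.39 + (13−8.96)²/8.96 + (16−22.39)²/22.39 + (22−17.91)²/17.91 + (25−8.96)²/8.96 = 41.4757
df = 5
p-value (upper-tail) = 0.00000
At α=0.1: p < α → reject H₀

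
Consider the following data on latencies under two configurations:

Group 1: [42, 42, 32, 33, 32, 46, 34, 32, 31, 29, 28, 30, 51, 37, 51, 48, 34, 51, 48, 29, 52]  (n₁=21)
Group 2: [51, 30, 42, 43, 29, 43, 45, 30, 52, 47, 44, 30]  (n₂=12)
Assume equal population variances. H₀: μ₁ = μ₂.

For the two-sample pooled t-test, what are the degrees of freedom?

degrees of freedom = 31

df = n₁ + n₂ − 2 = 21 + 12 − 2 = 31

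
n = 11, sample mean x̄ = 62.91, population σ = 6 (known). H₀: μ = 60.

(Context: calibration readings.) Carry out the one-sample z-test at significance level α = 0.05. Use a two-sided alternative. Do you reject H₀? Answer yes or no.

SE = σ/√n = 6/√11 = 1.8091
z = (x̄−μ₀)/SE = (62.91−60)/1.8091 = 1.6086
p-value (two-sided) = 0.10771
At α=0.05: p ≥ α → fail to reject H₀

reject H₀: no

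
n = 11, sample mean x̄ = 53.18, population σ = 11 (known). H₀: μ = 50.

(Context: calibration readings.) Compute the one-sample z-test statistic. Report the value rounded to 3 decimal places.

SE = σ/√n = 11/√11 = 3.3166
z = (x̄−μ₀)/SE = (53.18−50)/3.3166 = 0.9588

test statistic = 0.959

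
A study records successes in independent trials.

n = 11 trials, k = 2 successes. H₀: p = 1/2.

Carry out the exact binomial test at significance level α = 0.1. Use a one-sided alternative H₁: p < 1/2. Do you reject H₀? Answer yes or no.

reject H₀: yes

Exact binomial: n=11, k=2, p₀=1/2=0.5000
P(X≤2) from Σ C(n,i)·p₀^i·(1−p₀)^(n−i)
p-value (one-sided, H₁ less) = 0.03271
At α=0.1: p < α → reject H₀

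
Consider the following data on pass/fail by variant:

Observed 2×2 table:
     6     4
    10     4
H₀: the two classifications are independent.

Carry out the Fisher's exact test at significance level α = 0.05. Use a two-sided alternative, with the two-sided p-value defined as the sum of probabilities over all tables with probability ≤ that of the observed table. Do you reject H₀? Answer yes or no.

Margins: r₁=10, r₂=14, c₁=16, c₂=8, n=24
p_obs = C(10,6)·C(14,10)/C(24,16); sum pmf over tables with pmf ≤ p_obs
p-value (two-sided) = 0.67335
At α=0.05: p ≥ α → fail to reject H₀

reject H₀: no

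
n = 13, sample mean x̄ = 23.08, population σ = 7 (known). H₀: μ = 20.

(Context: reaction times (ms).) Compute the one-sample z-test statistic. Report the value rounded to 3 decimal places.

SE = σ/√n = 7/√13 = 1.9415
z = (x̄−μ₀)/SE = (23.08−20)/1.9415 = 1.5864

test statistic = 1.586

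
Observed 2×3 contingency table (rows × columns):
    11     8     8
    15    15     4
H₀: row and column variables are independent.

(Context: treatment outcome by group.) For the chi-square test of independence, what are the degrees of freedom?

df = (r−1)(c−1) = (2−1)·(3−1) = 2

degrees of freedom = 2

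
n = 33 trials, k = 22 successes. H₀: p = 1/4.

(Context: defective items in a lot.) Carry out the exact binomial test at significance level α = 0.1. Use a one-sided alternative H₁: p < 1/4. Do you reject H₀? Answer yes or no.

reject H₀: no

Exact binomial: n=33, k=22, p₀=1/4=0.2500
P(X≤22) from Σ C(n,i)·p₀^i·(1−p₀)^(n−i)
p-value (one-sided, H₁ less) = 1.00000
At α=0.1: p ≥ α → fail to reject H₀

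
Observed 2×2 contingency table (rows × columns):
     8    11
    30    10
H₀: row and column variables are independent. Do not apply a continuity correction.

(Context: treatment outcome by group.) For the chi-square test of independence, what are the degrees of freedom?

df = (r−1)(c−1) = (2−1)·(2−1) = 1

degrees of freedom = 1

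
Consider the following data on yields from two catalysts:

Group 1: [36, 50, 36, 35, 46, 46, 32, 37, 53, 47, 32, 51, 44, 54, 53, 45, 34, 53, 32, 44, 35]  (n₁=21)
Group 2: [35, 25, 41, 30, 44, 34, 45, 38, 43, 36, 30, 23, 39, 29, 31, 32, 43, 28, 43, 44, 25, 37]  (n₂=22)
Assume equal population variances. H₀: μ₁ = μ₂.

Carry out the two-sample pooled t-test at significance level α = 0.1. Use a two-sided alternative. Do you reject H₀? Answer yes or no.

reject H₀: yes

x̄₁=42.619, s₁=7.990, n₁=21
x̄₂=35.227, s₂=6.983, n₂=22
s_p² = [20·7.990² + 21·6.983²]/41 = 56.1175
SE = √(s_p²·(1/21+1/22)) = 2.2854
t = (42.619−35.227)/2.2854 = 3.2343
df = 41
p-value (two-sided) = 0.00241
At α=0.1: p < α → reject H₀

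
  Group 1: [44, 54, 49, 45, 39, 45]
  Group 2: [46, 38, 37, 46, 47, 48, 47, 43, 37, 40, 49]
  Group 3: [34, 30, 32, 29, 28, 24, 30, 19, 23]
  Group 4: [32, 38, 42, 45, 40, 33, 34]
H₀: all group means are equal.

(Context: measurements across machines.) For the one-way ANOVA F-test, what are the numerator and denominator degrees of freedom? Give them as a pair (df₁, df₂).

degrees of freedom = [3, 29]

k = 4 groups, N = 33 total
df = (k−1, N−k) = (4−1, 33−4) = (3, 29)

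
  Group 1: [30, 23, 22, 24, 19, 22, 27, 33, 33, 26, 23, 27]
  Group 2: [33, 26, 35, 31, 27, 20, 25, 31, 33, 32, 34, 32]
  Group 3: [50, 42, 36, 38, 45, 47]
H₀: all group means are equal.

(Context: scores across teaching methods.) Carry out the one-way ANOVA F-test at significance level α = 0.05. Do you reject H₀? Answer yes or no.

reject H₀: yes

Group means [25.75, 29.92, 43.00], grand mean 30.867
SSB = Σnᵢ(x̄ᵢ−x̄)² = 1208.300; SSW = ΣΣ(x−x̄ᵢ)² = 581.167
MSB = 1208.300/2 = 604.1500; MSW = 581.167/27 = 21.5247
F = MSB/MSW = 28.0678
df = (2, 27)
p-value (upper-tail) = 0.00000
At α=0.05: p < α → reject H₀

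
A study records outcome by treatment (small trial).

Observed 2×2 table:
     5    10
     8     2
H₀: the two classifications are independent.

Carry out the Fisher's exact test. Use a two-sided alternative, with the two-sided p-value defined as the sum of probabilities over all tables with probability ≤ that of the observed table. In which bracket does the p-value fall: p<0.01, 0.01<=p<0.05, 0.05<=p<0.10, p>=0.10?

Margins: r₁=15, r₂=10, c₁=13, c₂=12, n=25
p_obs = C(15,5)·C(10,8)/C(25,13); sum pmf over tables with pmf ≤ p_obs
p-value (two-sided) = 0.04141
→ bracket: 0.01<=p<0.05

p-value bracket: 0.01<=p<0.05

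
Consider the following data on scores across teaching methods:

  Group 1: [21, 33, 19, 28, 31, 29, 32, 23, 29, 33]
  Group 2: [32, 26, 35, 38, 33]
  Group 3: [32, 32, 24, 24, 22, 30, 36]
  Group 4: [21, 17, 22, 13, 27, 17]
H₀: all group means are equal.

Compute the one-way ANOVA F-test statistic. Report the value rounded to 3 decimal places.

test statistic = 7.106

Group means [27.80, 32.80, 28.57, 19.50], grand mean 27.107
SSB = Σnᵢ(x̄ᵢ−x̄)² = 529.064; SSW = ΣΣ(x−x̄ᵢ)² = 595.614
MSB = 529.064/3 = 176.3548; MSW = 595.614/24 = 24.8173
F = MSB/MSW = 7.1061
df = (3, 24)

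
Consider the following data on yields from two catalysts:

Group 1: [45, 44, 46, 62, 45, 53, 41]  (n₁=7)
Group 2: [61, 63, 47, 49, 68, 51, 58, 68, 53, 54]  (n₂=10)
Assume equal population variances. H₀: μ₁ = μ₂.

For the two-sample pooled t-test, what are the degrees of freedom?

degrees of freedom = 15

df = n₁ + n₂ − 2 = 7 + 10 − 2 = 15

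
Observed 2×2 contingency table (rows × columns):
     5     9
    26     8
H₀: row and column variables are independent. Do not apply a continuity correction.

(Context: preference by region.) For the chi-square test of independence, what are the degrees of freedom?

degrees of freedom = 1

df = (r−1)(c−1) = (2−1)·(2−1) = 1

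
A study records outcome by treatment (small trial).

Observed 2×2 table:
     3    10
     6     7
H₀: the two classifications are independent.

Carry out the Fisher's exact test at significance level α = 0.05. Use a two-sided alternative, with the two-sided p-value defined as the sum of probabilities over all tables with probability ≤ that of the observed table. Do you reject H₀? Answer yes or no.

Margins: r₁=13, r₂=13, c₁=9, c₂=17, n=26
p_obs = C(13,3)·C(13,6)/C(26,9); sum pmf over tables with pmf ≤ p_obs
p-value (two-sided) = 0.41098
At α=0.05: p ≥ α → fail to reject H₀

reject H₀: no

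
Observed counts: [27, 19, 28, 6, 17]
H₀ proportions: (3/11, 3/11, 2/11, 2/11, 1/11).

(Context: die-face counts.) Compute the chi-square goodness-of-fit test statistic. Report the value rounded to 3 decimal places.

test statistic = 23.471

n = 97; E_i = n·p_i = [26.45, 26.45, 17.64, 17.64, 8.82]
χ² = (27−26.45)²/26.45 + (19−26.45)²/26.45 + (28−17.64)²/17.64 + (6−17.64)²/17.64 + (17−8.82)²/8.82 = 23.4708
df = 4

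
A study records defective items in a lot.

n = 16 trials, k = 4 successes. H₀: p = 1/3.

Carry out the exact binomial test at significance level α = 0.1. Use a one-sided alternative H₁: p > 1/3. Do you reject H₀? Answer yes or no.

reject H₀: no

Exact binomial: n=16, k=4, p₀=1/3=0.3333
P(X≥4) from Σ C(n,i)·p₀^i·(1−p₀)^(n−i)
p-value (one-sided, H₁ greater) = 0.83405
At α=0.1: p ≥ α → fail to reject H₀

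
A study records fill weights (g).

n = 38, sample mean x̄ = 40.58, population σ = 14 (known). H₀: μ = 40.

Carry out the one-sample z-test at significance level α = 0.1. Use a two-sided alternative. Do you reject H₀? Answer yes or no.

reject H₀: no

SE = σ/√n = 14/√38 = 2.2711
z = (x̄−μ₀)/SE = (40.58−40)/2.2711 = 0.2554
p-value (two-sided) = 0.79843
At α=0.1: p ≥ α → fail to reject H₀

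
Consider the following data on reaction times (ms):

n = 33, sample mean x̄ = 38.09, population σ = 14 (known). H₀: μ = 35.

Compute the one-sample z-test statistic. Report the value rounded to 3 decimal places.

SE = σ/√n = 14/√33 = 2.4371
z = (x̄−μ₀)/SE = (38.09−35)/2.4371 = 1.2679

test statistic = 1.268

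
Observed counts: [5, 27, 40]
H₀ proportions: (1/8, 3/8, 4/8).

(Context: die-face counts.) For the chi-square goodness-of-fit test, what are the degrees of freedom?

degrees of freedom = 2

df = k − 1 = 3 − 1 = 2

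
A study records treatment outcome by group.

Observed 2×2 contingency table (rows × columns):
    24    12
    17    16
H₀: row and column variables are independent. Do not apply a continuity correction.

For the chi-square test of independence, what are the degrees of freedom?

df = (r−1)(c−1) = (2−1)·(2−1) = 1

degrees of freedom = 1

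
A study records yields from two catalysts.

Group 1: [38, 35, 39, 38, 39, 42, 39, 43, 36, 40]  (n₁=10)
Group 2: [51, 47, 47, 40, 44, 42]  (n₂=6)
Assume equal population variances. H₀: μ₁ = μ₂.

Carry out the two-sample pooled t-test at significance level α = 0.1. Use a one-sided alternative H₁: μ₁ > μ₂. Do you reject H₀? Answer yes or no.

reject H₀: no

x̄₁=38.900, s₁=2.424, n₁=10
x̄₂=45.167, s₂=3.971, n₂=6
s_p² = [9·2.424² + 5·3.971²]/14 = 9.4095
SE = √(s_p²·(1/10+1/6)) = 1.5840
t = (38.900−45.167)/1.5840 = -3.9561
df = 14
p-value (one-sided, H₁ greater) = 0.99928
At α=0.1: p ≥ α → fail to reject H₀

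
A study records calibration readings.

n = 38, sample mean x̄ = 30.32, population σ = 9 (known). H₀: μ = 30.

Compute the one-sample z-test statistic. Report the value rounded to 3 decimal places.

SE = σ/√n = 9/√38 = 1.4600
z = (x̄−μ₀)/SE = (30.32−30)/1.4600 = 0.2192

test statistic = 0.219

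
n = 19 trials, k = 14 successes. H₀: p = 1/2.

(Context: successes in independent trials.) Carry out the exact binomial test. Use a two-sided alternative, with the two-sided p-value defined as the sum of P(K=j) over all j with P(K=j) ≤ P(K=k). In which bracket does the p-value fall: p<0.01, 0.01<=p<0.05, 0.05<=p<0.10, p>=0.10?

p-value bracket: 0.05<=p<0.10

Exact binomial: n=19, k=14, p₀=1/2=0.5000
P(X=j) = C(n,j)·p₀^j·(1−p₀)^(n−j); p = Σ P(X=j) over j with P(X=j) ≤ P(X=14)
p-value (two-sided) = 0.06357
→ bracket: 0.05<=p<0.10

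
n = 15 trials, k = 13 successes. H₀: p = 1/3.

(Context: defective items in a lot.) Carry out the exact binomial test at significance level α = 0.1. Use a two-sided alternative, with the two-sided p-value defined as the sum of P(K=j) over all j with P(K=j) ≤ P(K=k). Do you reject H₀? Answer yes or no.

Exact binomial: n=15, k=13, p₀=1/3=0.3333
P(X=j) = C(n,j)·p₀^j·(1−p₀)^(n−j); p = Σ P(X=j) over j with P(X=j) ≤ P(X=13)
p-value (two-sided) = 0.00003
At α=0.1: p < α → reject H₀

reject H₀: yes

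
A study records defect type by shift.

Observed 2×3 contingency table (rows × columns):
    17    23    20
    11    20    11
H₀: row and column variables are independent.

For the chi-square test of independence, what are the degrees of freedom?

degrees of freedom = 2

df = (r−1)(c−1) = (2−1)·(3−1) = 2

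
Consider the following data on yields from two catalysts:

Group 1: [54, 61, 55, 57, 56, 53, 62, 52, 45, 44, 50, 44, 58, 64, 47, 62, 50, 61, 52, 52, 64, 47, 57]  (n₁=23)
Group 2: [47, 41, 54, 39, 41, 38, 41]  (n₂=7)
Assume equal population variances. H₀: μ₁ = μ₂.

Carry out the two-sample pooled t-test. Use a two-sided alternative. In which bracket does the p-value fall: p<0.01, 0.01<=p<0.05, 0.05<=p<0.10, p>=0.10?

x̄₁=54.217, s₁=6.353, n₁=23
x̄₂=43.000, s₂=5.627, n₂=7
s_p² = [22·6.353² + 6·5.627²]/28 = 38.4969
SE = √(s_p²·(1/23+1/7)) = 2.6783
t = (54.217−43.000)/2.6783 = 4.1882
df = 28
p-value (two-sided) = 0.00025
→ bracket: p<0.01

p-value bracket: p<0.01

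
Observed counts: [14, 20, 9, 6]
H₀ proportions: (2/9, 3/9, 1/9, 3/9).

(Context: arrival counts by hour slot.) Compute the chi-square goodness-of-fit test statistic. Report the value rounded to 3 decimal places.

n = 49; E_i = n·p_i = [10.89, 16.33, 5.44, 16.33]
χ² = (14−10.89)²/10.89 + (20−16.33)²/16.33 + (9−5.44)²/5.44 + (6−16.33)²/16.33 = 10.5714
df = 3

test statistic = 10.571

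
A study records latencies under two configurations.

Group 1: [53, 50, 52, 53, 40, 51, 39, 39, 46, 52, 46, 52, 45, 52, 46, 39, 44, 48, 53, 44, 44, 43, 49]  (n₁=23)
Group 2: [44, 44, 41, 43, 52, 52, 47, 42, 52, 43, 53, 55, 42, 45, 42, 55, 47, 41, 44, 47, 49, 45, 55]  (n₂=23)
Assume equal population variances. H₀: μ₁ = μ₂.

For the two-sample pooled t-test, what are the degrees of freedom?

degrees of freedom = 44

df = n₁ + n₂ − 2 = 23 + 23 − 2 = 44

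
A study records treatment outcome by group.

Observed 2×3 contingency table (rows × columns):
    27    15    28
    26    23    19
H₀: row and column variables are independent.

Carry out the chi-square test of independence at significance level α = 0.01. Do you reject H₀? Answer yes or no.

Row totals [70, 68], col totals [53, 38, 47], n=138
χ² = (27−26.88)²/26.88 + (15−19.28)²/19.28 + (28−23.84)²/23.84 + (26−26.12)²/26.12 + (23−18.72)²/18.72 + (19−23.16)²/23.16 = 3.3982
df = 2
p-value (upper-tail) = 0.18285
At α=0.01: p ≥ α → fail to reject H₀

reject H₀: no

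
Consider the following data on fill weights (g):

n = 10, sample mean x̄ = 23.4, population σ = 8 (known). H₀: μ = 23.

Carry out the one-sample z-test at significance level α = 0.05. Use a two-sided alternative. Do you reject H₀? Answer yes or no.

reject H₀: no

SE = σ/√n = 8/√10 = 2.5298
z = (x̄−μ₀)/SE = (23.4−23)/2.5298 = 0.1581
p-value (two-sided) = 0.87437
At α=0.05: p ≥ α → fail to reject H₀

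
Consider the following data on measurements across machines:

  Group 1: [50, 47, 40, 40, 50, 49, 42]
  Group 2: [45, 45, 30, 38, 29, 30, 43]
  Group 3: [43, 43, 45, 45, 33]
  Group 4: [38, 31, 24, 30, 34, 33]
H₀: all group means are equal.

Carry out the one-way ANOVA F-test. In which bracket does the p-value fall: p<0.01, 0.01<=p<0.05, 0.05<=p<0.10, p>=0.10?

Group means [45.43, 37.14, 41.80, 31.67], grand mean 39.080
SSB = Σnᵢ(x̄ᵢ−x̄)² = 675.135; SSW = ΣΣ(x−x̄ᵢ)² = 664.705
MSB = 675.135/3 = 225.0451; MSW = 664.705/21 = 31.6526
F = MSB/MSW = 7.1098
df = (3, 21)
p-value (upper-tail) = 0.00178
→ bracket: p<0.01

p-value bracket: p<0.01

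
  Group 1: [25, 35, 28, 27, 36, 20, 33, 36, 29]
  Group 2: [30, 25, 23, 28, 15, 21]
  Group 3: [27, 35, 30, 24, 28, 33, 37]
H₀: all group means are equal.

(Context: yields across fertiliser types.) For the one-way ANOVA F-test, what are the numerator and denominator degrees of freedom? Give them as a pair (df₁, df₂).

k = 3 groups, N = 22 total
df = (k−1, N−k) = (3−1, 22−3) = (2, 19)

degrees of freedom = [2, 19]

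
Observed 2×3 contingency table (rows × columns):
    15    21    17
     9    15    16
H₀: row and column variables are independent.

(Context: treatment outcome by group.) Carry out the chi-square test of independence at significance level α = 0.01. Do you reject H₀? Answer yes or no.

Row totals [53, 40], col totals [24, 36, 33], n=93
χ² = (15−13.68)²/13.68 + (21−20.52)²/20.52 + (17−18.81)²/18.81 + (9−10.32)²/10.32 + (15−15.48)²/15.48 + (16−14.19)²/14.19 = 0.7273
df = 2
p-value (upper-tail) = 0.69513
At α=0.01: p ≥ α → fail to reject H₀

reject H₀: no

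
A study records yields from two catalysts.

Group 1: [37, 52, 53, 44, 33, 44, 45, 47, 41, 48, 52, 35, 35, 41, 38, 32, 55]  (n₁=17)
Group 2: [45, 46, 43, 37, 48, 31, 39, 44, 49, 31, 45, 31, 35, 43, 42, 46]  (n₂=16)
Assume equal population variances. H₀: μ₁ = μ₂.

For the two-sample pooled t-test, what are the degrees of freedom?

df = n₁ + n₂ − 2 = 17 + 16 − 2 = 31

degrees of freedom = 31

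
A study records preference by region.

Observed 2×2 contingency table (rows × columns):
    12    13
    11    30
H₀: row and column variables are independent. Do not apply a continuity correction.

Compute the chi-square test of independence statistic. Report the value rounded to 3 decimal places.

test statistic = 3.066

Row totals [25, 41], col totals [23, 43], n=66
χ² = (12−8.71)²/8.71 + (13−16.29)²/16.29 + (11−14.29)²/14.29 + (30−26.71)²/26.71 = 3.0658
df = 1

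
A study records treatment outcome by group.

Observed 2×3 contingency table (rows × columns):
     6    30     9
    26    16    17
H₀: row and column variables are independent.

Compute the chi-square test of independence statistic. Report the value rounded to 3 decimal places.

Row totals [45, 59], col totals [32, 46, 26], n=104
χ² = (6−13.85)²/13.85 + (30−19.90)²/19.90 + (9−11.25)²/11.25 + (26−18.15)²/18.15 + (16−26.10)²/26.10 + (17−14.75)²/14.75 = 17.6578
df = 2

test statistic = 17.658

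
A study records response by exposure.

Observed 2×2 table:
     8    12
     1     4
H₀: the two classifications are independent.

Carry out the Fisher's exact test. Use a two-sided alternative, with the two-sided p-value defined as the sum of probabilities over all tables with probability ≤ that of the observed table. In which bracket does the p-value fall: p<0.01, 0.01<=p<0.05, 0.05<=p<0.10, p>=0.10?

p-value bracket: p>=0.10

Margins: r₁=20, r₂=5, c₁=9, c₂=16, n=25
p_obs = C(20,8)·C(5,1)/C(25,9); sum pmf over tables with pmf ≤ p_obs
p-value (two-sided) = 0.62055
→ bracket: p>=0.10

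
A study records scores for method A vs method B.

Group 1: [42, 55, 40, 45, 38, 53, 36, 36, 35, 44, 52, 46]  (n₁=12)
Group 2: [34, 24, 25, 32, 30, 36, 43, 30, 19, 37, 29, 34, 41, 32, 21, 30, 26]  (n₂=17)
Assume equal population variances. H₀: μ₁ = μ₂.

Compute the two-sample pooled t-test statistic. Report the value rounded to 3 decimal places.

x̄₁=43.500, s₁=6.961, n₁=12
x̄₂=30.765, s₂=6.543, n₂=17
s_p² = [11·6.961² + 16·6.543²]/27 = 45.1133
SE = √(s_p²·(1/12+1/17)) = 2.5324
t = (43.500−30.765)/2.5324 = 5.0289
df = 27

test statistic = 5.029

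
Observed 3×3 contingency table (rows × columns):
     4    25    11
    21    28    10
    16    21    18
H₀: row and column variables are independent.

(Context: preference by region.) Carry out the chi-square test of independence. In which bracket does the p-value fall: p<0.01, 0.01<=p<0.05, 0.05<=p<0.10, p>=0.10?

p-value bracket: 0.01<=p<0.05

Row totals [40, 59, 55], col totals [41, 74, 39], n=154
χ² = (4−10.65)²/10.65 + (25−19.22)²/19.22 + (11−10.13)²/10.13 + (21−15.71)²/15.71 + (28−28.35)²/28.35 + (10−14.94)²/14.94 + (16−14.64)²/14.64 + (21−26.43)²/26.43 + (18−13.93)²/13.93 = 11.8168
df = 4
p-value (upper-tail) = 0.01877
→ bracket: 0.01<=p<0.05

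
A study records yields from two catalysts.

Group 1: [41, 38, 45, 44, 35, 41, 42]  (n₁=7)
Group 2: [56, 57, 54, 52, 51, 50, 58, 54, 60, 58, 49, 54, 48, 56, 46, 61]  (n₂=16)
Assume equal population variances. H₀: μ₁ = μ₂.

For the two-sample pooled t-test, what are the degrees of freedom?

df = n₁ + n₂ − 2 = 7 + 16 − 2 = 21

degrees of freedom = 21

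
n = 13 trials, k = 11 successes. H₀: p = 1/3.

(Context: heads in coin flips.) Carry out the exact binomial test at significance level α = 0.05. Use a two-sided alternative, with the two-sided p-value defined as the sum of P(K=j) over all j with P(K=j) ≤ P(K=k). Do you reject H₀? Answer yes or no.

Exact binomial: n=13, k=11, p₀=1/3=0.3333
P(X=j) = C(n,j)·p₀^j·(1−p₀)^(n−j); p = Σ P(X=j) over j with P(X=j) ≤ P(X=11)
p-value (two-sided) = 0.00021
At α=0.05: p < α → reject H₀

reject H₀: yes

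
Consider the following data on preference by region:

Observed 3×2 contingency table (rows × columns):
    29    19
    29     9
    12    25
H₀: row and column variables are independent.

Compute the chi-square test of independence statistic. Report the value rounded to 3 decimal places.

Row totals [48, 38, 37], col totals [70, 53], n=123
χ² = (29−27.32)²/27.32 + (19−20.68)²/20.68 + (29−21.63)²/21.63 + (9−16.37)²/16.37 + (12−21.06)²/21.06 + (25−15.94)²/15.94 = 15.1164
df = 2

test statistic = 15.116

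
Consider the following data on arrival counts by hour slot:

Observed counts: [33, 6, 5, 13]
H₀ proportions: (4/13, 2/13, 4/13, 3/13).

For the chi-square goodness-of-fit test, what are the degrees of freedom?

degrees of freedom = 3

df = k − 1 = 4 − 1 = 3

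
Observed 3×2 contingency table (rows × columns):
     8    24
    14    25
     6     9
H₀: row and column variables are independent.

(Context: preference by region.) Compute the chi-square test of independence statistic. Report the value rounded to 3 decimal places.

test statistic = 1.409

Row totals [32, 39, 15], col totals [28, 58], n=86
χ² = (8−10.42)²/10.42 + (24−21.58)²/21.58 + (14−12.70)²/12.70 + (25−26.30)²/26.30 + (6−4.88)²/4.88 + (9−10.12)²/10.12 = 1.4089
df = 2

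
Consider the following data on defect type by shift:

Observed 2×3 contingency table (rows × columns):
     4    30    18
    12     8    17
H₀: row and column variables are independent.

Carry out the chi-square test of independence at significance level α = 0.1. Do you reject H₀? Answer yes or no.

reject H₀: yes

Row totals [52, 37], col totals [16, 38, 35], n=89
χ² = (4−9.35)²/9.35 + (30−22.20)²/22.20 + (18−20.45)²/20.45 + (12−6.65)²/6.65 + (8−15.80)²/15.80 + (17−14.55)²/14.55 = 14.6536
df = 2
p-value (upper-tail) = 0.00066
At α=0.1: p < α → reject H₀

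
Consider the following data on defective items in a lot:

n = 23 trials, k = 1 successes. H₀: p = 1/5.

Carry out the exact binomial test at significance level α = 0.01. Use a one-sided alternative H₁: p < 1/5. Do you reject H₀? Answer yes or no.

Exact binomial: n=23, k=1, p₀=1/5=0.2000
P(X≤1) from Σ C(n,i)·p₀^i·(1−p₀)^(n−i)
p-value (one-sided, H₁ less) = 0.03984
At α=0.01: p ≥ α → fail to reject H₀

reject H₀: no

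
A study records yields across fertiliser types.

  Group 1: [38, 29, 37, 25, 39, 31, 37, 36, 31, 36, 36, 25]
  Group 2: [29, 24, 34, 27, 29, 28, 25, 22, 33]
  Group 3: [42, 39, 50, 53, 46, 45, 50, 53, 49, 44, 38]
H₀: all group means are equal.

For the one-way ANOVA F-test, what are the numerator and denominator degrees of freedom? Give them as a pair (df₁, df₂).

degrees of freedom = [2, 29]

k = 3 groups, N = 32 total
df = (k−1, N−k) = (3−1, 32−3) = (2, 29)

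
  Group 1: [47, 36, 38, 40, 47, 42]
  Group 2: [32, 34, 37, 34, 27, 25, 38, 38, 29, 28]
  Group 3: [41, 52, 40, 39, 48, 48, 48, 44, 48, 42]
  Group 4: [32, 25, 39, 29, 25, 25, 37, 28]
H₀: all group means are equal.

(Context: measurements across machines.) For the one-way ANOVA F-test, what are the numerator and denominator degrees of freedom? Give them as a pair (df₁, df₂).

degrees of freedom = [3, 30]

k = 4 groups, N = 34 total
df = (k−1, N−k) = (4−1, 34−4) = (3, 30)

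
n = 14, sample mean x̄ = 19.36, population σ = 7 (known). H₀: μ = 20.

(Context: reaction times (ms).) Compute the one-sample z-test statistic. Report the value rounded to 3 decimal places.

SE = σ/√n = 7/√14 = 1.8708
z = (x̄−μ₀)/SE = (19.36−20)/1.8708 = -0.3421

test statistic = -0.342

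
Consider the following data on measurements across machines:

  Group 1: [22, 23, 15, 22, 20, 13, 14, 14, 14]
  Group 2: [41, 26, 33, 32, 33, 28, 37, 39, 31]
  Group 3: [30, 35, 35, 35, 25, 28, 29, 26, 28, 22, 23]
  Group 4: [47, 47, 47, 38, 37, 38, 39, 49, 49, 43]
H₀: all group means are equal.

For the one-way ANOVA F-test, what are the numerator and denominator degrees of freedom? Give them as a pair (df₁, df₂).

k = 4 groups, N = 39 total
df = (k−1, N−k) = (4−1, 39−4) = (3, 35)

degrees of freedom = [3, 35]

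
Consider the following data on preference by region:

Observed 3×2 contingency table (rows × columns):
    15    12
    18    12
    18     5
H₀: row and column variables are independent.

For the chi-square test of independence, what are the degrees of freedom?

degrees of freedom = 2

df = (r−1)(c−1) = (3−1)·(2−1) = 2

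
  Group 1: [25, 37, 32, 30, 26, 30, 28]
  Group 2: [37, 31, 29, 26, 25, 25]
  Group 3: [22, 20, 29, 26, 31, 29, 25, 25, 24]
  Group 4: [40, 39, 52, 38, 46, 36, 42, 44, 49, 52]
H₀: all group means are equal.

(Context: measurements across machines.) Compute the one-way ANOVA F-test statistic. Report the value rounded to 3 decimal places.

Group means [29.71, 28.83, 25.67, 43.80], grand mean 32.812
SSB = Σnᵢ(x̄ᵢ−x̄)² = 1829.013; SSW = ΣΣ(x−x̄ᵢ)² = 607.862
MSB = 1829.013/3 = 609.6710; MSW = 607.862/28 = 21.7094
F = MSB/MSW = 28.0833
df = (3, 28)

test statistic = 28.083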